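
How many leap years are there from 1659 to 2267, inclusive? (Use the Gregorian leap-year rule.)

147

Multiples of 4 in [1659,2267]: 152.
Of those, multiples of 100: 6 (not leap unless ÷400).
Multiples of 400: 1.
Leap years = 152 − 6 + 1 = 147.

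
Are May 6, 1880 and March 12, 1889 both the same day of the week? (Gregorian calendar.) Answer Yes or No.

From May 6, 1880 to Mar 12, 1889 is 3232 days.
3232 mod 7 = 5, so they are different weekdays.
(May 6, 1880 is a Thursday; Mar 12, 1889 is a Tuesday.)

No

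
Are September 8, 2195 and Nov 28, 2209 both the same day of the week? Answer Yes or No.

From Sep 8, 2195 to Nov 28, 2209 is 5194 days.
5194 mod 7 = 0, so they are the same weekday.
(Sep 8, 2195 is a Tuesday; Nov 28, 2209 is a Tuesday.)

Yes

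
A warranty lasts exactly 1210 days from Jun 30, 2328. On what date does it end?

+365 (one year) → Jun 30, 2329 (845 left).
+365 (one year) → Jun 30, 2330 (480 left).
+365 (one year) → Jun 30, 2331 (115 left).
Jun has 30 days: +1 → Jul 1, 2331 (114 left).
Jul has 31 days: +31 → Aug 1, 2331 (83 left).
Aug has 31 days: +31 → Sep 1, 2331 (52 left).
Sep has 30 days: +30 → Oct 1, 2331 (22 left).
+22 → Oct 23, 2331.

October 23, 2331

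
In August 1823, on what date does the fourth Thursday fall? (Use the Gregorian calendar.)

August 28, 1823

August 1, 1823 is a Friday.
The first Thursday is therefore August 7 (6 days later).
The fourth Thursday is 7 + 3×7 = August 28.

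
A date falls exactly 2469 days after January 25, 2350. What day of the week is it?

Jan 25, 2350 is a Wednesday.
2469 mod 7 = 5, so 2469 days after a Wednesday is Wednesday + 5 = Monday.

Monday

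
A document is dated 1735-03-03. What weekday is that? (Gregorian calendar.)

Thursday

Doomsday rule: the anchor day for the 1700s is Sunday. For year 35: 35÷12 = 2 r 11, and 11÷4 = 2, so 2+11+2 = 15.
Sunday + 15 ≡ Monday — that's 1735's doomsday.
In March the doomsday date is Mar 14.
Mar 3 is 11 days before Mar 14; 11 mod 7 = 4, so Monday − 4 = Thursday.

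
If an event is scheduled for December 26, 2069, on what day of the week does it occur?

January 1, 2069 is a Tuesday.
Jan 1, 2069 → Feb 1, 2069: 31 days (January has 31).
Feb 1, 2069 → Mar 1, 2069: 28 days (February has 28).
Mar 1, 2069 → Apr 1, 2069: 31 days (March has 31).
Apr 1, 2069 → May 1, 2069: 30 days (April has 30).
May 1, 2069 → Jun 1, 2069: 31 days (May has 31).
Jun 1, 2069 → Jul 1, 2069: 30 days (June has 30).
Jul 1, 2069 → Aug 1, 2069: 31 days (July has 31).
Aug 1, 2069 → Sep 1, 2069: 31 days (August has 31).
Sep 1, 2069 → Oct 1, 2069: 30 days (September has 30).
Oct 1, 2069 → Nov 1, 2069: 31 days (October has 31).
Nov 1, 2069 → Dec 1, 2069: 30 days (November has 30).
Dec 1, 2069 → Dec 26, 2069: 25 days.
Total: 359 days.
359 mod 7 = 2, so Tuesday + 2 = Thursday.

Thursday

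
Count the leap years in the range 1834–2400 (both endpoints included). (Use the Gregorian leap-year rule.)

Multiples of 4 in [1834,2400]: 142.
Of those, multiples of 100: 6 (not leap unless ÷400).
Multiples of 400: 2.
Leap years = 142 − 6 + 2 = 138.

138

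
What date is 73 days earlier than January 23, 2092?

−23 → Dec 31, 2091 (end of Dec, 31 days; 50 left).
−31 → Nov 30, 2091 (end of Nov, 30 days; 19 left).
−19 → Nov 11, 2091.

November 11, 2091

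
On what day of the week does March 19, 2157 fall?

Doomsday rule: the anchor day for the 2100s is Sunday. For year 57: 57÷12 = 4 r 9, and 9÷4 = 2, so 4+9+2 = 15.
Sunday + 15 ≡ Monday — that's 2157's doomsday.
In March the doomsday date is Mar 14.
Mar 19 is 5 days after Mar 14; 5 mod 7 = 5, so Monday + 5 = Saturday.

Saturday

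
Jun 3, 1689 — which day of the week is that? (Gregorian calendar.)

Friday

Doomsday rule: the anchor day for the 1600s is Tuesday. For year 89: 89÷12 = 7 r 5, and 5÷4 = 1, so 7+5+1 = 13.
Tuesday + 13 ≡ Monday — that's 1689's doomsday.
In June the doomsday date is Jun 6.
Jun 3 is 3 days before Jun 6; 3 mod 7 = 3, so Monday − 3 = Friday.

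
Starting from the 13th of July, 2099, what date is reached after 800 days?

September 21, 2101

+365 (one year) → Jul 13, 2100 (435 left).
+365 (one year) → Jul 13, 2101 (70 left).
Jul has 31 days: +19 → Aug 1, 2101 (51 left).
Aug has 31 days: +31 → Sep 1, 2101 (20 left).
+20 → Sep 21, 2101.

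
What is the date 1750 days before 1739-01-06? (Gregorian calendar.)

March 23, 1734

−365 (one year) → Jan 6, 1738 (1385 left).
−365 (one year) → Jan 6, 1737 (1020 left).
−366 (one year; includes Feb 29, 1736) → Jan 6, 1736 (654 left).
−365 (one year) → Jan 6, 1735 (289 left).
−6 → Dec 31, 1734 (end of Dec, 31 days; 283 left).
−31 → Nov 30, 1734 (end of Nov, 30 days; 252 left).
−30 → Oct 31, 1734 (end of Oct, 31 days; 222 left).
−31 → Sep 30, 1734 (end of Sep, 30 days; 191 left).
−30 → Aug 31, 1734 (end of Aug, 31 days; 161 left).
−31 → Jul 31, 1734 (end of Jul, 31 days; 130 left).
−31 → Jun 30, 1734 (end of Jun, 30 days; 99 left).
−30 → May 31, 1734 (end of May, 31 days; 69 left).
−31 → Apr 30, 1734 (end of Apr, 30 days; 38 left).
−30 → Mar 31, 1734 (end of Mar, 31 days; 8 left).
−8 → Mar 23, 1734.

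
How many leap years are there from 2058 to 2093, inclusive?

Multiples of 4 in [2058,2093]: 9.
Of those, multiples of 100: 0 (not leap unless ÷400).
Multiples of 400: 0.
Leap years = 9 − 0 + 0 = 9.

9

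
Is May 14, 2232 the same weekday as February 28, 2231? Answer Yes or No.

From Feb 28, 2231 to May 14, 2232 is 441 days.
441 mod 7 = 0, so they are the same weekday.
(Feb 28, 2231 is a Monday; May 14, 2232 is a Monday.)

Yes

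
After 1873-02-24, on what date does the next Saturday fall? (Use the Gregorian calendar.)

March 1, 1873

Feb 24, 1873 is a Monday.
From Monday to the next Saturday is 5 days.
Feb 24, 1873 + 5 = Mar 1, 1873.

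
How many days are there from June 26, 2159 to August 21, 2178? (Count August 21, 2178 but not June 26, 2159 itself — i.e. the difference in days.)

Jun 26, 2159 → Jun 26, 2160: 366 days (Feb 29, 2160 is in that span).
Jun 26, 2160 → Jun 26, 2161: 365 days.
Jun 26, 2161 → Jun 26, 2162: 365 days.
Jun 26, 2162 → Jun 26, 2163: 365 days.
Jun 26, 2163 → Jun 26, 2164: 366 days (Feb 29, 2164 is in that span).
Jun 26, 2164 → Jun 26, 2165: 365 days.
Jun 26, 2165 → Jun 26, 2166: 365 days.
Jun 26, 2166 → Jun 26, 2167: 365 days.
Jun 26, 2167 → Jun 26, 2168: 366 days (Feb 29, 2168 is in that span).
Jun 26, 2168 → Jun 26, 2169: 365 days.
Jun 26, 2169 → Jun 26, 2170: 365 days.
Jun 26, 2170 → Jun 26, 2171: 365 days.
Jun 26, 2171 → Jun 26, 2172: 366 days (Feb 29, 2172 is in that span).
Jun 26, 2172 → Jun 26, 2173: 365 days.
Jun 26, 2173 → Jun 26, 2174: 365 days.
Jun 26, 2174 → Jun 26, 2175: 365 days.
Jun 26, 2175 → Jun 26, 2176: 366 days (Feb 29, 2176 is in that span).
Jun 26, 2176 → Jun 26, 2177: 365 days.
Jun 26, 2177 → Jun 26, 2178: 365 days.
Jun 26, 2178 → Jul 26, 2178: 30 days (June has 30).
Jul 26, 2178 → Aug 21, 2178: 26 days.
Total: 6996 days.

6996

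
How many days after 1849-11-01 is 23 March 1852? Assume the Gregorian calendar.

873

Nov 1, 1849 → Nov 1, 1850: 365 days.
Nov 1, 1850 → Nov 1, 1851: 365 days.
Nov 1, 1851 → Dec 1, 1851: 30 days (November has 30).
Dec 1, 1851 → Jan 1, 1852: 31 days (December has 31).
Jan 1, 1852 → Feb 1, 1852: 31 days (January has 31).
Feb 1, 1852 → Mar 1, 1852: 29 days (February has 29).
Mar 1, 1852 → Mar 23, 1852: 22 days.
Total: 873 days.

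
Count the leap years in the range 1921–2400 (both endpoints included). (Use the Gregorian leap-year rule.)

Multiples of 4 in [1921,2400]: 120.
Of those, multiples of 100: 5 (not leap unless ÷400).
Multiples of 400: 2.
Leap years = 120 − 5 + 2 = 117.

117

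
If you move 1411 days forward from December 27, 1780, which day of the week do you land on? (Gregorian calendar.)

Sunday

First find the weekday of Dec 27, 1780. Doomsday rule: the anchor day for the 1700s is Sunday. For year 80: 80÷12 = 6 r 8, and 8÷4 = 2, so 6+8+2 = 16.
Sunday + 16 ≡ Tuesday — that's 1780's doomsday.
In December the doomsday date is Dec 12.
Dec 27 is 15 days after Dec 12; 15 mod 7 = 1, so Tuesday + 1 = Wednesday.
1411 mod 7 = 4, so 1411 days after a Wednesday is Wednesday + 4 = Sunday.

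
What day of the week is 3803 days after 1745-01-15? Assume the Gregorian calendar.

First find the weekday of Jan 15, 1745. Doomsday rule: the anchor day for the 1700s is Sunday. For year 45: 45÷12 = 3 r 9, and 9÷4 = 2, so 3+9+2 = 14.
Sunday + 14 ≡ Sunday — that's 1745's doomsday.
In January the doomsday date is Jan 3 (1745 is not a leap year).
Jan 15 is 12 days after Jan 3; 12 mod 7 = 5, so Sunday + 5 = Friday.
3803 mod 7 = 2, so 3803 days after a Friday is Friday + 2 = Sunday.

Sunday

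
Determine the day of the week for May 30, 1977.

Monday

January 1, 1977 is a Saturday.
Jan 1, 1977 → Feb 1, 1977: 31 days (January has 31).
Feb 1, 1977 → Mar 1, 1977: 28 days (February has 28).
Mar 1, 1977 → Apr 1, 1977: 31 days (March has 31).
Apr 1, 1977 → May 1, 1977: 30 days (April has 30).
May 1, 1977 → May 30, 1977: 29 days.
Total: 149 days.
149 mod 7 = 2, so Saturday + 2 = Monday.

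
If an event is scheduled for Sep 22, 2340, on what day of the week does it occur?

Doomsday rule: the anchor day for the 2300s is Wednesday. For year 40: 40÷12 = 3 r 4, and 4÷4 = 1, so 3+4+1 = 8.
Wednesday + 8 ≡ Thursday — that's 2340's doomsday.
In September the doomsday date is Sep 5.
Sep 22 is 17 days after Sep 5; 17 mod 7 = 3, so Thursday + 3 = Sunday.

Sunday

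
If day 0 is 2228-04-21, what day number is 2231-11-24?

Apr 21, 2228 → Apr 21, 2229: 365 days.
Apr 21, 2229 → Apr 21, 2230: 365 days.
Apr 21, 2230 → Apr 21, 2231: 365 days.
Apr 21, 2231 → May 21, 2231: 30 days (April has 30).
May 21, 2231 → Jun 21, 2231: 31 days (May has 31).
Jun 21, 2231 → Jul 21, 2231: 30 days (June has 30).
Jul 21, 2231 → Aug 21, 2231: 31 days (July has 31).
Aug 21, 2231 → Sep 21, 2231: 31 days (August has 31).
Sep 21, 2231 → Oct 21, 2231: 30 days (September has 30).
Oct 21, 2231 → Nov 21, 2231: 31 days (October has 31).
Nov 21, 2231 → Nov 24, 2231: 3 days.
Total: 1312 days.

1312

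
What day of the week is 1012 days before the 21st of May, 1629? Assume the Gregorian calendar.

First find the weekday of May 21, 1629. Doomsday rule: the anchor day for the 1600s is Tuesday. For year 29: 29÷12 = 2 r 5, and 5÷4 = 1, so 2+5+1 = 8.
Tuesday + 8 ≡ Wednesday — that's 1629's doomsday.
In May the doomsday date is May 9.
May 21 is 12 days after May 9; 12 mod 7 = 5, so Wednesday + 5 = Monday.
1012 mod 7 = 4, so 1012 days before a Monday is Monday − 4 = Thursday.

Thursday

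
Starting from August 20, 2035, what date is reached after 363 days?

August 17, 2036

Aug has 31 days: +12 → Sep 1, 2035 (351 left).
Sep has 30 days: +30 → Oct 1, 2035 (321 left).
Oct has 31 days: +31 → Nov 1, 2035 (290 left).
Nov has 30 days: +30 → Dec 1, 2035 (260 left).
Dec has 31 days: +31 → Jan 1, 2036 (229 left).
Jan has 31 days: +31 → Feb 1, 2036 (198 left).
Feb has 29 days: +29 → Mar 1, 2036 (169 left).
Mar has 31 days: +31 → Apr 1, 2036 (138 left).
Apr has 30 days: +30 → May 1, 2036 (108 left).
May has 31 days: +31 → Jun 1, 2036 (77 left).
Jun has 30 days: +30 → Jul 1, 2036 (47 left).
Jul has 31 days: +31 → Aug 1, 2036 (16 left).
+16 → Aug 17, 2036.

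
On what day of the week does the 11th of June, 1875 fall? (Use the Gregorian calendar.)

Friday

Doomsday rule: the anchor day for the 1800s is Friday. For year 75: 75÷12 = 6 r 3, and 3÷4 = 0, so 6+3+0 = 9.
Friday + 9 ≡ Sunday — that's 1875's doomsday.
In June the doomsday date is Jun 6.
Jun 11 is 5 days after Jun 6; 5 mod 7 = 5, so Sunday + 5 = Friday.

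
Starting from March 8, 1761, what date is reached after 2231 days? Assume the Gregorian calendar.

+365 (one year) → Mar 8, 1762 (1866 left).
+365 (one year) → Mar 8, 1763 (1501 left).
+366 (one year; includes Feb 29, 1764) → Mar 8, 1764 (1135 left).
+365 (one year) → Mar 8, 1765 (770 left).
+365 (one year) → Mar 8, 1766 (405 left).
+365 (one year) → Mar 8, 1767 (40 left).
Mar has 31 days: +24 → Apr 1, 1767 (16 left).
+16 → Apr 17, 1767.

April 17, 1767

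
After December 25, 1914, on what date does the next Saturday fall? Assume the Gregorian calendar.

December 26, 1914

Dec 25, 1914 is a Friday.
From Friday to the next Saturday is 1 day.
Dec 25, 1914 + 1 = Dec 26, 1914.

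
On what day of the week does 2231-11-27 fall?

Sunday

Doomsday rule: the anchor day for the 2200s is Friday. For year 31: 31÷12 = 2 r 7, and 7÷4 = 1, so 2+7+1 = 10.
Friday + 10 ≡ Monday — that's 2231's doomsday.
In November the doomsday date is Nov 7.
Nov 27 is 20 days after Nov 7; 20 mod 7 = 6, so Monday + 6 = Sunday.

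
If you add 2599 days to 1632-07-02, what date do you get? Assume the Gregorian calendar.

+365 (one year) → Jul 2, 1633 (2234 left).
+365 (one year) → Jul 2, 1634 (1869 left).
+365 (one year) → Jul 2, 1635 (1504 left).
+366 (one year; includes Feb 29, 1636) → Jul 2, 1636 (1138 left).
+365 (one year) → Jul 2, 1637 (773 left).
+365 (one year) → Jul 2, 1638 (408 left).
+365 (one year) → Jul 2, 1639 (43 left).
Jul has 31 days: +30 → Aug 1, 1639 (13 left).
+13 → Aug 14, 1639.

August 14, 1639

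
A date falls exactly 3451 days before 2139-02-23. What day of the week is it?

First find the weekday of Feb 23, 2139. Doomsday rule: the anchor day for the 2100s is Sunday. For year 39: 39÷12 = 3 r 3, and 3÷4 = 0, so 3+3+0 = 6.
Sunday + 6 ≡ Saturday — that's 2139's doomsday.
In February the doomsday date is Feb 28 (2139 is not a leap year).
Feb 23 is 5 days before Feb 28; 5 mod 7 = 5, so Saturday − 5 = Monday.
3451 mod 7 = 0, so 3451 days before a Monday is Monday − 0 = Monday.

Monday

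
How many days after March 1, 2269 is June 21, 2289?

Mar 1, 2269 → Mar 1, 2270: 365 days.
Mar 1, 2270 → Mar 1, 2271: 365 days.
Mar 1, 2271 → Mar 1, 2272: 366 days (Feb 29, 2272 is in that span).
Mar 1, 2272 → Mar 1, 2273: 365 days.
Mar 1, 2273 → Mar 1, 2274: 365 days.
Mar 1, 2274 → Mar 1, 2275: 365 days.
Mar 1, 2275 → Mar 1, 2276: 366 days (Feb 29, 2276 is in that span).
Mar 1, 2276 → Mar 1, 2277: 365 days.
Mar 1, 2277 → Mar 1, 2278: 365 days.
Mar 1, 2278 → Mar 1, 2279: 365 days.
Mar 1, 2279 → Mar 1, 2280: 366 days (Feb 29, 2280 is in that span).
Mar 1, 2280 → Mar 1, 2281: 365 days.
Mar 1, 2281 → Mar 1, 2282: 365 days.
Mar 1, 2282 → Mar 1, 2283: 365 days.
Mar 1, 2283 → Mar 1, 2284: 366 days (Feb 29, 2284 is in that span).
Mar 1, 2284 → Mar 1, 2285: 365 days.
Mar 1, 2285 → Mar 1, 2286: 365 days.
Mar 1, 2286 → Mar 1, 2287: 365 days.
Mar 1, 2287 → Mar 1, 2288: 366 days (Feb 29, 2288 is in that span).
Mar 1, 2288 → Mar 1, 2289: 365 days.
Mar 1, 2289 → Apr 1, 2289: 31 days (March has 31).
Apr 1, 2289 → May 1, 2289: 30 days (April has 30).
May 1, 2289 → Jun 1, 2289: 31 days (May has 31).
Jun 1, 2289 → Jun 21, 2289: 20 days.
Total: 7417 days.

7417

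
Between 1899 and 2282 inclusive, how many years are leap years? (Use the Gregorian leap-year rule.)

Multiples of 4 in [1899,2282]: 96.
Of those, multiples of 100: 4 (not leap unless ÷400).
Multiples of 400: 1.
Leap years = 96 − 4 + 1 = 93.

93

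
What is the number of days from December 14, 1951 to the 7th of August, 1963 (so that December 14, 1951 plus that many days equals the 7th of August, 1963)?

4254

Dec 14, 1951 → Dec 14, 1952: 366 days (Feb 29, 1952 is in that span).
Dec 14, 1952 → Dec 14, 1953: 365 days.
Dec 14, 1953 → Dec 14, 1954: 365 days.
Dec 14, 1954 → Dec 14, 1955: 365 days.
Dec 14, 1955 → Dec 14, 1956: 366 days (Feb 29, 1956 is in that span).
Dec 14, 1956 → Dec 14, 1957: 365 days.
Dec 14, 1957 → Dec 14, 1958: 365 days.
Dec 14, 1958 → Dec 14, 1959: 365 days.
Dec 14, 1959 → Dec 14, 1960: 366 days (Feb 29, 1960 is in that span).
Dec 14, 1960 → Dec 14, 1961: 365 days.
Dec 14, 1961 → Dec 14, 1962: 365 days.
Dec 14, 1962 → Jan 14, 1963: 31 days (December has 31).
Jan 14, 1963 → Feb 14, 1963: 31 days (January has 31).
Feb 14, 1963 → Mar 14, 1963: 28 days (February has 28).
Mar 14, 1963 → Apr 14, 1963: 31 days (March has 31).
Apr 14, 1963 → May 14, 1963: 30 days (April has 30).
May 14, 1963 → Jun 14, 1963: 31 days (May has 31).
Jun 14, 1963 → Jul 14, 1963: 30 days (June has 30).
Jul 14, 1963 → Aug 7, 1963: 24 days.
Total: 4254 days.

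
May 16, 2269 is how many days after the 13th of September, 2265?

Sep 13, 2265 → Sep 13, 2266: 365 days.
Sep 13, 2266 → Sep 13, 2267: 365 days.
Sep 13, 2267 → Sep 13, 2268: 366 days (Feb 29, 2268 is in that span).
Sep 13, 2268 → Oct 13, 2268: 30 days (September has 30).
Oct 13, 2268 → Nov 13, 2268: 31 days (October has 31).
Nov 13, 2268 → Dec 13, 2268: 30 days (November has 30).
Dec 13, 2268 → Jan 13, 2269: 31 days (December has 31).
Jan 13, 2269 → Feb 13, 2269: 31 days (January has 31).
Feb 13, 2269 → Mar 13, 2269: 28 days (February has 28).
Mar 13, 2269 → Apr 13, 2269: 31 days (March has 31).
Apr 13, 2269 → May 13, 2269: 30 days (April has 30).
May 13, 2269 → May 16, 2269: 3 days.
Total: 1341 days.

1341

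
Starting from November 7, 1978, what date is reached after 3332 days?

+365 (one year) → Nov 7, 1979 (2967 left).
+366 (one year; includes Feb 29, 1980) → Nov 7, 1980 (2601 left).
+365 (one year) → Nov 7, 1981 (2236 left).
+365 (one year) → Nov 7, 1982 (1871 left).
+365 (one year) → Nov 7, 1983 (1506 left).
+366 (one year; includes Feb 29, 1984) → Nov 7, 1984 (1140 left).
+365 (one year) → Nov 7, 1985 (775 left).
+365 (one year) → Nov 7, 1986 (410 left).
+365 (one year) → Nov 7, 1987 (45 left).
Nov has 30 days: +24 → Dec 1, 1987 (21 left).
+21 → Dec 22, 1987.

December 22, 1987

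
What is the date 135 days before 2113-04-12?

November 28, 2112

−12 → Mar 31, 2113 (end of Mar, 31 days; 123 left).
−31 → Feb 28, 2113 (end of Feb, 28 days; 92 left).
−28 → Jan 31, 2113 (end of Jan, 31 days; 64 left).
−31 → Dec 31, 2112 (end of Dec, 31 days; 33 left).
−31 → Nov 30, 2112 (end of Nov, 30 days; 2 left).
−2 → Nov 28, 2112.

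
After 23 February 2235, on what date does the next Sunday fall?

Feb 23, 2235 is a Monday.
From Monday to the next Sunday is 6 days.
Feb 23, 2235 + 6 = Mar 1, 2235.

March 1, 2235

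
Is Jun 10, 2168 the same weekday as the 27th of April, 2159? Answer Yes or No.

From Apr 27, 2159 to Jun 10, 2168 is 3332 days.
3332 mod 7 = 0, so they are the same weekday.
(Apr 27, 2159 is a Friday; Jun 10, 2168 is a Friday.)

Yes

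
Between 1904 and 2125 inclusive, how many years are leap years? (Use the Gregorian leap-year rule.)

55

Multiples of 4 in [1904,2125]: 56.
Of those, multiples of 100: 2 (not leap unless ÷400).
Multiples of 400: 1.
Leap years = 56 − 2 + 1 = 55.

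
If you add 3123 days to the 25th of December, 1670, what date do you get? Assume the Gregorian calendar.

+365 (one year) → Dec 25, 1671 (2758 left).
+366 (one year; includes Feb 29, 1672) → Dec 25, 1672 (2392 left).
+365 (one year) → Dec 25, 1673 (2027 left).
+365 (one year) → Dec 25, 1674 (1662 left).
+365 (one year) → Dec 25, 1675 (1297 left).
+366 (one year; includes Feb 29, 1676) → Dec 25, 1676 (931 left).
+365 (one year) → Dec 25, 1677 (566 left).
+365 (one year) → Dec 25, 1678 (201 left).
Dec has 31 days: +7 → Jan 1, 1679 (194 left).
Jan has 31 days: +31 → Feb 1, 1679 (163 left).
Feb has 28 days: +28 → Mar 1, 1679 (135 left).
Mar has 31 days: +31 → Apr 1, 1679 (104 left).
Apr has 30 days: +30 → May 1, 1679 (74 left).
May has 31 days: +31 → Jun 1, 1679 (43 left).
Jun has 30 days: +30 → Jul 1, 1679 (13 left).
+13 → Jul 14, 1679.

July 14, 1679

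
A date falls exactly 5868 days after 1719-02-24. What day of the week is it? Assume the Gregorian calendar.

Sunday

First find the weekday of Feb 24, 1719. Doomsday rule: the anchor day for the 1700s is Sunday. For year 19: 19÷12 = 1 r 7, and 7÷4 = 1, so 1+7+1 = 9.
Sunday + 9 ≡ Tuesday — that's 1719's doomsday.
In February the doomsday date is Feb 28 (1719 is not a leap year).
Feb 24 is 4 days before Feb 28; 4 mod 7 = 4, so Tuesday − 4 = Friday.
5868 mod 7 = 2, so 5868 days after a Friday is Friday + 2 = Sunday.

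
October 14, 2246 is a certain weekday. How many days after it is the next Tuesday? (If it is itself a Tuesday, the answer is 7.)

6

Oct 14, 2246 is a Wednesday.
From Wednesday to the next Tuesday is 6 days.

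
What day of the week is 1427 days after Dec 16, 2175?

Dec 16, 2175 is a Saturday.
1427 mod 7 = 6, so 1427 days after a Saturday is Saturday + 6 = Friday.

Friday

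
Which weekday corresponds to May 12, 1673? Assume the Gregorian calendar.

Doomsday rule: the anchor day for the 1600s is Tuesday. For year 73: 73÷12 = 6 r 1, and 1÷4 = 0, so 6+1+0 = 7.
Tuesday + 7 ≡ Tuesday — that's 1673's doomsday.
In May the doomsday date is May 9.
May 12 is 3 days after May 9; 3 mod 7 = 3, so Tuesday + 3 = Friday.

Friday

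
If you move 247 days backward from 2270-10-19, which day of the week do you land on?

First find the weekday of Oct 19, 2270. Doomsday rule: the anchor day for the 2200s is Friday. For year 70: 70÷12 = 5 r 10, and 10÷4 = 2, so 5+10+2 = 17.
Friday + 17 ≡ Monday — that's 2270's doomsday.
In October the doomsday date is Oct 10.
Oct 19 is 9 days after Oct 10; 9 mod 7 = 2, so Monday + 2 = Wednesday.
247 mod 7 = 2, so 247 days before a Wednesday is Wednesday − 2 = Monday.

Monday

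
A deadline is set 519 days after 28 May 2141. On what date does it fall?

October 29, 2142

+365 (one year) → May 28, 2142 (154 left).
May has 31 days: +4 → Jun 1, 2142 (150 left).
Jun has 30 days: +30 → Jul 1, 2142 (120 left).
Jul has 31 days: +31 → Aug 1, 2142 (89 left).
Aug has 31 days: +31 → Sep 1, 2142 (58 left).
Sep has 30 days: +30 → Oct 1, 2142 (28 left).
+28 → Oct 29, 2142.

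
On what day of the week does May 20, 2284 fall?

Doomsday rule: the anchor day for the 2200s is Friday. For year 84: 84÷12 = 7 r 0, and 0÷4 = 0, so 7+0+0 = 7.
Friday + 7 ≡ Friday — that's 2284's doomsday.
In May the doomsday date is May 9.
May 20 is 11 days after May 9; 11 mod 7 = 4, so Friday + 4 = Tuesday.

Tuesday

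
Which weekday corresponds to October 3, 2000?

January 1, 2000 is a Saturday.
Jan 1, 2000 → Feb 1, 2000: 31 days (January has 31).
Feb 1, 2000 → Mar 1, 2000: 29 days (February has 29).
Mar 1, 2000 → Apr 1, 2000: 31 days (March has 31).
Apr 1, 2000 → May 1, 2000: 30 days (April has 30).
May 1, 2000 → Jun 1, 2000: 31 days (May has 31).
Jun 1, 2000 → Jul 1, 2000: 30 days (June has 30).
Jul 1, 2000 → Aug 1, 2000: 31 days (July has 31).
Aug 1, 2000 → Sep 1, 2000: 31 days (August has 31).
Sep 1, 2000 → Oct 1, 2000: 30 days (September has 30).
Oct 1, 2000 → Oct 3, 2000: 2 days.
Total: 276 days.
276 mod 7 = 3, so Saturday + 3 = Tuesday.

Tuesday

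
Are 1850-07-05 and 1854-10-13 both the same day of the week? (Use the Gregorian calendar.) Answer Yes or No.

From Jul 5, 1850 to Oct 13, 1854 is 1561 days.
1561 mod 7 = 0, so they are the same weekday.
(Jul 5, 1850 is a Friday; Oct 13, 1854 is a Friday.)

Yes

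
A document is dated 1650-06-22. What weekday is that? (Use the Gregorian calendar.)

Wednesday

Doomsday rule: the anchor day for the 1600s is Tuesday. For year 50: 50÷12 = 4 r 2, and 2÷4 = 0, so 4+2+0 = 6.
Tuesday + 6 ≡ Monday — that's 1650's doomsday.
In June the doomsday date is Jun 6.
Jun 22 is 16 days after Jun 6; 16 mod 7 = 2, so Monday + 2 = Wednesday.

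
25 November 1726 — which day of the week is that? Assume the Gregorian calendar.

Monday

Doomsday rule: the anchor day for the 1700s is Sunday. For year 26: 26÷12 = 2 r 2, and 2÷4 = 0, so 2+2+0 = 4.
Sunday + 4 ≡ Thursday — that's 1726's doomsday.
In November the doomsday date is Nov 7.
Nov 25 is 18 days after Nov 7; 18 mod 7 = 4, so Thursday + 4 = Monday.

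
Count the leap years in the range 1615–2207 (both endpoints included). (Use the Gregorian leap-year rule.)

143

Multiples of 4 in [1615,2207]: 148.
Of those, multiples of 100: 6 (not leap unless ÷400).
Multiples of 400: 1.
Leap years = 148 − 6 + 1 = 143.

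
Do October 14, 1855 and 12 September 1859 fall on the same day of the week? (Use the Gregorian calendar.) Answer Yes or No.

No

From Oct 14, 1855 to Sep 12, 1859 is 1429 days.
1429 mod 7 = 1, so they are different weekdays.
(Oct 14, 1855 is a Sunday; Sep 12, 1859 is a Monday.)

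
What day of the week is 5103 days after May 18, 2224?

First find the weekday of May 18, 2224. Doomsday rule: the anchor day for the 2200s is Friday. For year 24: 24÷12 = 2 r 0, and 0÷4 = 0, so 2+0+0 = 2.
Friday + 2 ≡ Sunday — that's 2224's doomsday.
In May the doomsday date is May 9.
May 18 is 9 days after May 9; 9 mod 7 = 2, so Sunday + 2 = Tuesday.
5103 mod 7 = 0, so 5103 days after a Tuesday is Tuesday + 0 = Tuesday.

Tuesday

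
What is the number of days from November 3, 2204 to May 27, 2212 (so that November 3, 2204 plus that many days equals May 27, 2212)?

Nov 3, 2204 → Nov 3, 2205: 365 days.
Nov 3, 2205 → Nov 3, 2206: 365 days.
Nov 3, 2206 → Nov 3, 2207: 365 days.
Nov 3, 2207 → Nov 3, 2208: 366 days (Feb 29, 2208 is in that span).
Nov 3, 2208 → Nov 3, 2209: 365 days.
Nov 3, 2209 → Nov 3, 2210: 365 days.
Nov 3, 2210 → Nov 3, 2211: 365 days.
Nov 3, 2211 → Dec 3, 2211: 30 days (November has 30).
Dec 3, 2211 → Jan 3, 2212: 31 days (December has 31).
Jan 3, 2212 → Feb 3, 2212: 31 days (January has 31).
Feb 3, 2212 → Mar 3, 2212: 29 days (February has 29).
Mar 3, 2212 → Apr 3, 2212: 31 days (March has 31).
Apr 3, 2212 → May 3, 2212: 30 days (April has 30).
May 3, 2212 → May 27, 2212: 24 days.
Total: 2762 days.

2762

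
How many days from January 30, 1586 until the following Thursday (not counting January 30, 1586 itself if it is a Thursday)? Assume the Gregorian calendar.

7

Jan 30, 1586 is a Thursday.
From Thursday to the next Thursday is 7 days.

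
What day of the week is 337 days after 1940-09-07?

Sunday

First find the weekday of Sep 7, 1940. Doomsday rule: the anchor day for the 1900s is Wednesday. For year 40: 40÷12 = 3 r 4, and 4÷4 = 1, so 3+4+1 = 8.
Wednesday + 8 ≡ Thursday — that's 1940's doomsday.
In September the doomsday date is Sep 5.
Sep 7 is 2 days after Sep 5; 2 mod 7 = 2, so Thursday + 2 = Saturday.
337 mod 7 = 1, so 337 days after a Saturday is Saturday + 1 = Sunday.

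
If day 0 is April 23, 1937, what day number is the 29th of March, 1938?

Apr 23, 1937 → May 23, 1937: 30 days (April has 30).
May 23, 1937 → Jun 23, 1937: 31 days (May has 31).
Jun 23, 1937 → Jul 23, 1937: 30 days (June has 30).
Jul 23, 1937 → Aug 23, 1937: 31 days (July has 31).
Aug 23, 1937 → Sep 23, 1937: 31 days (August has 31).
Sep 23, 1937 → Oct 23, 1937: 30 days (September has 30).
Oct 23, 1937 → Nov 23, 1937: 31 days (October has 31).
Nov 23, 1937 → Dec 23, 1937: 30 days (November has 30).
Dec 23, 1937 → Jan 23, 1938: 31 days (December has 31).
Jan 23, 1938 → Feb 23, 1938: 31 days (January has 31).
Feb 23, 1938 → Mar 23, 1938: 28 days (February has 28).
Mar 23, 1938 → Mar 29, 1938: 6 days.
Total: 340 days.

340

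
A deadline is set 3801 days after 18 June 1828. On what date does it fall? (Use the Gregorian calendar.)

November 14, 1838

+365 (one year) → Jun 18, 1829 (3436 left).
+365 (one year) → Jun 18, 1830 (3071 left).
+365 (one year) → Jun 18, 1831 (2706 left).
+366 (one year; includes Feb 29, 1832) → Jun 18, 1832 (2340 left).
+365 (one year) → Jun 18, 1833 (1975 left).
+365 (one year) → Jun 18, 1834 (1610 left).
+365 (one year) → Jun 18, 1835 (1245 left).
+366 (one year; includes Feb 29, 1836) → Jun 18, 1836 (879 left).
+365 (one year) → Jun 18, 1837 (514 left).
+365 (one year) → Jun 18, 1838 (149 left).
Jun has 30 days: +13 → Jul 1, 1838 (136 left).
Jul has 31 days: +31 → Aug 1, 1838 (105 left).
Aug has 31 days: +31 → Sep 1, 1838 (74 left).
Sep has 30 days: +30 → Oct 1, 1838 (44 left).
Oct has 31 days: +31 → Nov 1, 1838 (13 left).
+13 → Nov 14, 1838.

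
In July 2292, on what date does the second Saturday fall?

July 9, 2292

July 1, 2292 is a Friday.
The first Saturday is therefore July 2 (1 days later).
The second Saturday is 2 + 1×7 = July 9.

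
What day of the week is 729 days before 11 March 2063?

Saturday

Mar 11, 2063 is a Sunday.
729 mod 7 = 1, so 729 days before a Sunday is Sunday − 1 = Saturday.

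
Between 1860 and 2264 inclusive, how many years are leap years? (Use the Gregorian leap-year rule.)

99

Multiples of 4 in [1860,2264]: 102.
Of those, multiples of 100: 4 (not leap unless ÷400).
Multiples of 400: 1.
Leap years = 102 − 4 + 1 = 99.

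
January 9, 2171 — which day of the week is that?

Wednesday

Doomsday rule: the anchor day for the 2100s is Sunday. For year 71: 71÷12 = 5 r 11, and 11÷4 = 2, so 5+11+2 = 18.
Sunday + 18 ≡ Thursday — that's 2171's doomsday.
In January the doomsday date is Jan 3 (2171 is not a leap year).
Jan 9 is 6 days after Jan 3; 6 mod 7 = 6, so Thursday + 6 = Wednesday.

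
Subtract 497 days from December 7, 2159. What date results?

−365 (one year) → Dec 7, 2158 (132 left).
−7 → Nov 30, 2158 (end of Nov, 30 days; 125 left).
−30 → Oct 31, 2158 (end of Oct, 31 days; 95 left).
−31 → Sep 30, 2158 (end of Sep, 30 days; 64 left).
−30 → Aug 31, 2158 (end of Aug, 31 days; 34 left).
−31 → Jul 31, 2158 (end of Jul, 31 days; 3 left).
−3 → Jul 28, 2158.

July 28, 2158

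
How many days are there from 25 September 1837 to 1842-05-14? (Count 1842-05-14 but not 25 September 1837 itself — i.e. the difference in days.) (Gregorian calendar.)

1692

Sep 25, 1837 → Sep 25, 1838: 365 days.
Sep 25, 1838 → Sep 25, 1839: 365 days.
Sep 25, 1839 → Sep 25, 1840: 366 days (Feb 29, 1840 is in that span).
Sep 25, 1840 → Sep 25, 1841: 365 days.
Sep 25, 1841 → Oct 25, 1841: 30 days (September has 30).
Oct 25, 1841 → Nov 25, 1841: 31 days (October has 31).
Nov 25, 1841 → Dec 25, 1841: 30 days (November has 30).
Dec 25, 1841 → Jan 25, 1842: 31 days (December has 31).
Jan 25, 1842 → Feb 25, 1842: 31 days (January has 31).
Feb 25, 1842 → Mar 25, 1842: 28 days (February has 28).
Mar 25, 1842 → Apr 25, 1842: 31 days (March has 31).
Apr 25, 1842 → May 14, 1842: 19 days.
Total: 1692 days.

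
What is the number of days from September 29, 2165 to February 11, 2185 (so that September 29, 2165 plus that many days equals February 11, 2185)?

Sep 29, 2165 → Sep 29, 2166: 365 days.
Sep 29, 2166 → Sep 29, 2167: 365 days.
Sep 29, 2167 → Sep 29, 2168: 366 days (Feb 29, 2168 is in that span).
Sep 29, 2168 → Sep 29, 2169: 365 days.
Sep 29, 2169 → Sep 29, 2170: 365 days.
Sep 29, 2170 → Sep 29, 2171: 365 days.
Sep 29, 2171 → Sep 29, 2172: 366 days (Feb 29, 2172 is in that span).
Sep 29, 2172 → Sep 29, 2173: 365 days.
Sep 29, 2173 → Sep 29, 2174: 365 days.
Sep 29, 2174 → Sep 29, 2175: 365 days.
Sep 29, 2175 → Sep 29, 2176: 366 days (Feb 29, 2176 is in that span).
Sep 29, 2176 → Sep 29, 2177: 365 days.
Sep 29, 2177 → Sep 29, 2178: 365 days.
Sep 29, 2178 → Sep 29, 2179: 365 days.
Sep 29, 2179 → Sep 29, 2180: 366 days (Feb 29, 2180 is in that span).
Sep 29, 2180 → Sep 29, 2181: 365 days.
Sep 29, 2181 → Sep 29, 2182: 365 days.
Sep 29, 2182 → Sep 29, 2183: 365 days.
Sep 29, 2183 → Sep 29, 2184: 366 days (Feb 29, 2184 is in that span).
Sep 29, 2184 → Oct 29, 2184: 30 days (September has 30).
Oct 29, 2184 → Nov 29, 2184: 31 days (October has 31).
Nov 29, 2184 → Dec 29, 2184: 30 days (November has 30).
Dec 29, 2184 → Jan 29, 2185: 31 days (December has 31).
Jan 29, 2185 → Feb 11, 2185: 13 days.
Total: 7075 days.

7075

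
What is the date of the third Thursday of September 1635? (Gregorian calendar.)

September 20, 1635

September 1, 1635 is a Saturday.
The first Thursday is therefore September 6 (5 days later).
The third Thursday is 6 + 2×7 = September 20.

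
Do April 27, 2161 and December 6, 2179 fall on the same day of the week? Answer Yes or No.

Yes

From Apr 27, 2161 to Dec 6, 2179 is 6797 days.
6797 mod 7 = 0, so they are the same weekday.
(Apr 27, 2161 is a Monday; Dec 6, 2179 is a Monday.)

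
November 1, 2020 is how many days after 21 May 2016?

May 21, 2016 → May 21, 2017: 365 days.
May 21, 2017 → May 21, 2018: 365 days.
May 21, 2018 → May 21, 2019: 365 days.
May 21, 2019 → May 21, 2020: 366 days (Feb 29, 2020 is in that span).
May 21, 2020 → Jun 21, 2020: 31 days (May has 31).
Jun 21, 2020 → Jul 21, 2020: 30 days (June has 30).
Jul 21, 2020 → Aug 21, 2020: 31 days (July has 31).
Aug 21, 2020 → Sep 21, 2020: 31 days (August has 31).
Sep 21, 2020 → Oct 21, 2020: 30 days (September has 30).
Oct 21, 2020 → Nov 1, 2020: 11 days.
Total: 1625 days.

1625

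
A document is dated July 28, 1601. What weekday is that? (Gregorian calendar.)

Doomsday rule: the anchor day for the 1600s is Tuesday. For year 01: 1÷12 = 0 r 1, and 1÷4 = 0, so 0+1+0 = 1.
Tuesday + 1 ≡ Wednesday — that's 1601's doomsday.
In July the doomsday date is Jul 11.
Jul 28 is 17 days after Jul 11; 17 mod 7 = 3, so Wednesday + 3 = Saturday.

Saturday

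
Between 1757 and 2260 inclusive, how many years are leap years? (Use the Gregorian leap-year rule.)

Multiples of 4 in [1757,2260]: 126.
Of those, multiples of 100: 5 (not leap unless ÷400).
Multiples of 400: 1.
Leap years = 126 − 5 + 1 = 122.

122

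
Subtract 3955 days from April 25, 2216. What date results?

June 27, 2205

−366 (one year; includes Feb 29, 2216) → Apr 25, 2215 (3589 left).
−365 (one year) → Apr 25, 2214 (3224 left).
−365 (one year) → Apr 25, 2213 (2859 left).
−365 (one year) → Apr 25, 2212 (2494 left).
−366 (one year; includes Feb 29, 2212) → Apr 25, 2211 (2128 left).
−365 (one year) → Apr 25, 2210 (1763 left).
−365 (one year) → Apr 25, 2209 (1398 left).
−365 (one year) → Apr 25, 2208 (1033 left).
−366 (one year; includes Feb 29, 2208) → Apr 25, 2207 (667 left).
−365 (one year) → Apr 25, 2206 (302 left).
−25 → Mar 31, 2206 (end of Mar, 31 days; 277 left).
−31 → Feb 28, 2206 (end of Feb, 28 days; 246 left).
−28 → Jan 31, 2206 (end of Jan, 31 days; 218 left).
−31 → Dec 31, 2205 (end of Dec, 31 days; 187 left).
−31 → Nov 30, 2205 (end of Nov, 30 days; 156 left).
−30 → Oct 31, 2205 (end of Oct, 31 days; 126 left).
−31 → Sep 30, 2205 (end of Sep, 30 days; 95 left).
−30 → Aug 31, 2205 (end of Aug, 31 days; 65 left).
−31 → Jul 31, 2205 (end of Jul, 31 days; 34 left).
−31 → Jun 30, 2205 (end of Jun, 30 days; 3 left).
−3 → Jun 27, 2205.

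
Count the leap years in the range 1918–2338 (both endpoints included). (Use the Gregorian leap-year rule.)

Multiples of 4 in [1918,2338]: 105.
Of those, multiples of 100: 4 (not leap unless ÷400).
Multiples of 400: 1.
Leap years = 105 − 4 + 1 = 102.

102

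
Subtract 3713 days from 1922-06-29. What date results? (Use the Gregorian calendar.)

April 29, 1912

−365 (one year) → Jun 29, 1921 (3348 left).
−365 (one year) → Jun 29, 1920 (2983 left).
−366 (one year; includes Feb 29, 1920) → Jun 29, 1919 (2617 left).
−365 (one year) → Jun 29, 1918 (2252 left).
−365 (one year) → Jun 29, 1917 (1887 left).
−365 (one year) → Jun 29, 1916 (1522 left).
−366 (one year; includes Feb 29, 1916) → Jun 29, 1915 (1156 left).
−365 (one year) → Jun 29, 1914 (791 left).
−365 (one year) → Jun 29, 1913 (426 left).
−365 (one year) → Jun 29, 1912 (61 left).
−29 → May 31, 1912 (end of May, 31 days; 32 left).
−31 → Apr 30, 1912 (end of Apr, 30 days; 1 left).
−1 → Apr 29, 1912.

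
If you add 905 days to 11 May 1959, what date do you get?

+366 (one year; includes Feb 29, 1960) → May 11, 1960 (539 left).
+365 (one year) → May 11, 1961 (174 left).
May has 31 days: +21 → Jun 1, 1961 (153 left).
Jun has 30 days: +30 → Jul 1, 1961 (123 left).
Jul has 31 days: +31 → Aug 1, 1961 (92 left).
Aug has 31 days: +31 → Sep 1, 1961 (61 left).
Sep has 30 days: +30 → Oct 1, 1961 (31 left).
Oct has 31 days: +31 → Nov 1, 1961 (0 left).

November 1, 1961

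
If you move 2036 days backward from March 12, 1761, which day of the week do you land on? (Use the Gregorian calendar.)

Friday

First find the weekday of Mar 12, 1761. Doomsday rule: the anchor day for the 1700s is Sunday. For year 61: 61÷12 = 5 r 1, and 1÷4 = 0, so 5+1+0 = 6.
Sunday + 6 ≡ Saturday — that's 1761's doomsday.
In March the doomsday date is Mar 14.
Mar 12 is 2 days before Mar 14; 2 mod 7 = 2, so Saturday − 2 = Thursday.
2036 mod 7 = 6, so 2036 days before a Thursday is Thursday − 6 = Friday.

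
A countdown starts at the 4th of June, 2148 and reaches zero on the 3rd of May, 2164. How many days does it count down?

Jun 4, 2148 → Jun 4, 2149: 365 days.
Jun 4, 2149 → Jun 4, 2150: 365 days.
Jun 4, 2150 → Jun 4, 2151: 365 days.
Jun 4, 2151 → Jun 4, 2152: 366 days (Feb 29, 2152 is in that span).
Jun 4, 2152 → Jun 4, 2153: 365 days.
Jun 4, 2153 → Jun 4, 2154: 365 days.
Jun 4, 2154 → Jun 4, 2155: 365 days.
Jun 4, 2155 → Jun 4, 2156: 366 days (Feb 29, 2156 is in that span).
Jun 4, 2156 → Jun 4, 2157: 365 days.
Jun 4, 2157 → Jun 4, 2158: 365 days.
Jun 4, 2158 → Jun 4, 2159: 365 days.
Jun 4, 2159 → Jun 4, 2160: 366 days (Feb 29, 2160 is in that span).
Jun 4, 2160 → Jun 4, 2161: 365 days.
Jun 4, 2161 → Jun 4, 2162: 365 days.
Jun 4, 2162 → Jun 4, 2163: 365 days.
Jun 4, 2163 → Jul 4, 2163: 30 days (June has 30).
Jul 4, 2163 → Aug 4, 2163: 31 days (July has 31).
Aug 4, 2163 → Sep 4, 2163: 31 days (August has 31).
Sep 4, 2163 → Oct 4, 2163: 30 days (September has 30).
Oct 4, 2163 → Nov 4, 2163: 31 days (October has 31).
Nov 4, 2163 → Dec 4, 2163: 30 days (November has 30).
Dec 4, 2163 → Jan 4, 2164: 31 days (December has 31).
Jan 4, 2164 → Feb 4, 2164: 31 days (January has 31).
Feb 4, 2164 → Mar 4, 2164: 29 days (February has 29).
Mar 4, 2164 → Apr 4, 2164: 31 days (March has 31).
Apr 4, 2164 → May 3, 2164: 29 days.
Total: 5812 days.

5812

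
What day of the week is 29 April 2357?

Doomsday rule: the anchor day for the 2300s is Wednesday. For year 57: 57÷12 = 4 r 9, and 9÷4 = 2, so 4+9+2 = 15.
Wednesday + 15 ≡ Thursday — that's 2357's doomsday.
In April the doomsday date is Apr 4.
Apr 29 is 25 days after Apr 4; 25 mod 7 = 4, so Thursday + 4 = Monday.

Monday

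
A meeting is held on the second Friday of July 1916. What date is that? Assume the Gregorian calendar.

July 1, 1916 is a Saturday.
The first Friday is therefore July 7 (6 days later).
The second Friday is 7 + 1×7 = July 14.

July 14, 1916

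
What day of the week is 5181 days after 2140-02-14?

First find the weekday of Feb 14, 2140. Doomsday rule: the anchor day for the 2100s is Sunday. For year 40: 40÷12 = 3 r 4, and 4÷4 = 1, so 3+4+1 = 8.
Sunday + 8 ≡ Monday — that's 2140's doomsday.
In February the doomsday date is Feb 29 (2140 is a leap year (divisible by 4)).
Feb 14 is 15 days before Feb 29; 15 mod 7 = 1, so Monday − 1 = Sunday.
5181 mod 7 = 1, so 5181 days after a Sunday is Sunday + 1 = Monday.

Monday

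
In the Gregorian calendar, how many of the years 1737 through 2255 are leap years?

Multiples of 4 in [1737,2255]: 129.
Of those, multiples of 100: 5 (not leap unless ÷400).
Multiples of 400: 1.
Leap years = 129 − 5 + 1 = 125.

125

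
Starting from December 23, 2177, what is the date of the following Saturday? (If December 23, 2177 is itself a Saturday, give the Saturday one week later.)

Dec 23, 2177 is a Tuesday.
From Tuesday to the next Saturday is 4 days.
Dec 23, 2177 + 4 = Dec 27, 2177.

December 27, 2177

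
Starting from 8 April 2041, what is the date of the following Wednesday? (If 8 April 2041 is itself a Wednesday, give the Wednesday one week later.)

April 10, 2041

Apr 8, 2041 is a Monday.
From Monday to the next Wednesday is 2 days.
Apr 8, 2041 + 2 = Apr 10, 2041.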